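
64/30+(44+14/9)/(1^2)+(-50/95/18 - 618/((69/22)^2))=-2286473/150765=-15.17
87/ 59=1.47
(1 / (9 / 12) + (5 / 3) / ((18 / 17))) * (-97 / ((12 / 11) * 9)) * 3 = -167519 / 1944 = -86.17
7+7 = 14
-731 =-731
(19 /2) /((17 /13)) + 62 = 2355 /34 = 69.26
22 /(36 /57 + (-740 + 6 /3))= -209 /7005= -0.03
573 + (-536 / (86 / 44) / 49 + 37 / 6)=7251073 / 12642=573.57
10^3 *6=6000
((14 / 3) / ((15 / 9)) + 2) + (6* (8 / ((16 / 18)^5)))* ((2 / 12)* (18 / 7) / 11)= 6441909 / 788480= 8.17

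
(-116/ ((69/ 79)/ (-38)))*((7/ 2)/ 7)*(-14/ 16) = -304703/ 138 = -2207.99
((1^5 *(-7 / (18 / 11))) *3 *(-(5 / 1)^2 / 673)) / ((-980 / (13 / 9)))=-715 / 1017576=-0.00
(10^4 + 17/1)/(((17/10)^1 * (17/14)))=4852.53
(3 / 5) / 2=3 / 10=0.30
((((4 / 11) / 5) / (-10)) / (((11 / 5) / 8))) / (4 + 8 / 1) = -4 / 1815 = -0.00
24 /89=0.27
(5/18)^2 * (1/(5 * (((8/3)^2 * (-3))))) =-5/6912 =-0.00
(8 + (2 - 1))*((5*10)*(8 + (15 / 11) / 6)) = 40725 / 11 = 3702.27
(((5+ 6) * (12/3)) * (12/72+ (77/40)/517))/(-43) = -10571/60630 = -0.17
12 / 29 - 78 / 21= -670 / 203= -3.30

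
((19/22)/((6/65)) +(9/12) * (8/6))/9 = 1367/1188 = 1.15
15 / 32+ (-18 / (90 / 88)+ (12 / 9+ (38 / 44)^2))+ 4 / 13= -11132579 / 755040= -14.74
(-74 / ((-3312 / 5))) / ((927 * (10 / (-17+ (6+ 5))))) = -37 / 511704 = -0.00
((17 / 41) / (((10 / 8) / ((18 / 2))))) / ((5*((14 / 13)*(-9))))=-442 / 7175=-0.06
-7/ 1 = -7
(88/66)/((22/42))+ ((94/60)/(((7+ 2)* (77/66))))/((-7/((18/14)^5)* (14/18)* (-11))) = 809847443/317064055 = 2.55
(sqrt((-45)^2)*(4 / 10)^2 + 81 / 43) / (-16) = -1953 / 3440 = -0.57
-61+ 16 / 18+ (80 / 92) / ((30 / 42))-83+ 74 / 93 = -905426 / 6417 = -141.10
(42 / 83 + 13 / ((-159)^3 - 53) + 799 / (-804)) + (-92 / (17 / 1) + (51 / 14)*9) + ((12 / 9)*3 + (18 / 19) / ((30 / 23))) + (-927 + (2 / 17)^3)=-1464013545215604179 / 1635064389489930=-895.39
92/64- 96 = -1513/16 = -94.56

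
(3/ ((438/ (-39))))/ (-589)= 39/ 85994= 0.00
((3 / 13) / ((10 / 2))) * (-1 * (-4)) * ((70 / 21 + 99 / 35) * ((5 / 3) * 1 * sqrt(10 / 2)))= 2588 * sqrt(5) / 1365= 4.24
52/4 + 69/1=82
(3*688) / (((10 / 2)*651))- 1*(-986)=1070498 / 1085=986.63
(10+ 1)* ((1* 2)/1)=22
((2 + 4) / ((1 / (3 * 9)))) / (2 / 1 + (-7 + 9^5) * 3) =81 / 88564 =0.00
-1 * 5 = -5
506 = 506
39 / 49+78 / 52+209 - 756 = -53381 / 98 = -544.70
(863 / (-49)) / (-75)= 0.23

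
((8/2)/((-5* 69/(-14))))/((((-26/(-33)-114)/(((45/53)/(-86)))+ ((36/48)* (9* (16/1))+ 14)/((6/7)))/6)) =33264/396521219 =0.00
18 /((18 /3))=3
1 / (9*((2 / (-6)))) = -1 / 3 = -0.33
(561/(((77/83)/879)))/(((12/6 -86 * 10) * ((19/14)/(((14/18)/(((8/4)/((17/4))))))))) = -49197337/65208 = -754.47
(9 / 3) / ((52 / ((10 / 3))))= 5 / 26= 0.19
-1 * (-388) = 388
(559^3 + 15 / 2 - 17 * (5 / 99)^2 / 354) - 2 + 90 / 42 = 2121178117655963 / 12143439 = 174676886.64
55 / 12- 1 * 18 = -161 / 12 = -13.42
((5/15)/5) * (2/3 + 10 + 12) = 68/45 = 1.51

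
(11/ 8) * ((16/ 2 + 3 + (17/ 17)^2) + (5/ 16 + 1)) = 18.30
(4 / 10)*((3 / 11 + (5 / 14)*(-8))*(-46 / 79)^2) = -842168 / 2402785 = -0.35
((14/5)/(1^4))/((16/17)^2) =2023/640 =3.16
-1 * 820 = -820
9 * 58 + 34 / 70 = 18287 / 35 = 522.49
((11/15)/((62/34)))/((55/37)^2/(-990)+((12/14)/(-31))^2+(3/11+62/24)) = 51330649524/364361369725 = 0.14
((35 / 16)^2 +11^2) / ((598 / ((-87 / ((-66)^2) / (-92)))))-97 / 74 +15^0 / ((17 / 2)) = -1180555247635 / 989470580736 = -1.19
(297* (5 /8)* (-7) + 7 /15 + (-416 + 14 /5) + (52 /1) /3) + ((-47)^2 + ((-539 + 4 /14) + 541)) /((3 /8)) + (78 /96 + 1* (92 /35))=7065119 /1680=4205.43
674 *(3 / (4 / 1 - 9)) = -2022 / 5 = -404.40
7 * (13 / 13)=7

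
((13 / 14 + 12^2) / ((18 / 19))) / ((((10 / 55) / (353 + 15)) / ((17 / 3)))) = 331615702 / 189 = 1754580.43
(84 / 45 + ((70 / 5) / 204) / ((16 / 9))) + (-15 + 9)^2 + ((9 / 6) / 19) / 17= 5877553 / 155040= 37.91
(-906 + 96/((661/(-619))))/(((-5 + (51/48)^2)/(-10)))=-1685222400/655051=-2572.66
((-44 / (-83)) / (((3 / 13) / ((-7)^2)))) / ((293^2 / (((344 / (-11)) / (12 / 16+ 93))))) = -3506048 / 8016150375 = -0.00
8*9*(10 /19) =720 /19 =37.89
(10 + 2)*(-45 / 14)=-270 / 7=-38.57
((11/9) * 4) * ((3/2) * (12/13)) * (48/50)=2112/325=6.50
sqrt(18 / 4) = 3 * sqrt(2) / 2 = 2.12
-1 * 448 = -448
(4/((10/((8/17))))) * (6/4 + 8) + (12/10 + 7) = 849/85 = 9.99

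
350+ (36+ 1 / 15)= 5791 / 15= 386.07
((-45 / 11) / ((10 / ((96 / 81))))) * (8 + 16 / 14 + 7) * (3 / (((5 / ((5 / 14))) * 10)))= -0.17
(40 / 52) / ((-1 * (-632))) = 5 / 4108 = 0.00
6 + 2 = 8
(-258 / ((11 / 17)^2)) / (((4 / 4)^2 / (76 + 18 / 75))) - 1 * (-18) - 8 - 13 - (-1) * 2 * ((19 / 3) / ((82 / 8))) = -46981.99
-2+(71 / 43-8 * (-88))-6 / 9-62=640.98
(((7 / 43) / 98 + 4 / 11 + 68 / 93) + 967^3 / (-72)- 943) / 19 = -92818141347563 / 140412888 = -661037.19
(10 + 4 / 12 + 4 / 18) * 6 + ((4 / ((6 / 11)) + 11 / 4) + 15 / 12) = 224 / 3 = 74.67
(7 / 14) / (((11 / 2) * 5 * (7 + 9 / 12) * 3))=4 / 5115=0.00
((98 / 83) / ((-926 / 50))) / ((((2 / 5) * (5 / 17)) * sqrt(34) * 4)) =-1225 * sqrt(34) / 307432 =-0.02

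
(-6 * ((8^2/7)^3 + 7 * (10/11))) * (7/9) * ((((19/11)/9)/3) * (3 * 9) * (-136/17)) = 294636192/5929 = 49694.08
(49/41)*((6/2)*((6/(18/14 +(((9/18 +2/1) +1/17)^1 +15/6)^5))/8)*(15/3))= 4383098559/1080519574196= 0.00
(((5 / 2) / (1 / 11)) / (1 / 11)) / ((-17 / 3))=-1815 / 34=-53.38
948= 948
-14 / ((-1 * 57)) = 14 / 57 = 0.25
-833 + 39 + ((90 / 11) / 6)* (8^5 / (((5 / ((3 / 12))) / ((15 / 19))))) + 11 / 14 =2840015 / 2926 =970.61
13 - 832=-819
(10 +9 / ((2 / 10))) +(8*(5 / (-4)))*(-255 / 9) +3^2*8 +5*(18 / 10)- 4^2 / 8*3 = 1240 / 3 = 413.33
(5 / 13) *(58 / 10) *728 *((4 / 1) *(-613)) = -3982048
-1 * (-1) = 1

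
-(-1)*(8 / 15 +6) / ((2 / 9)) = 147 / 5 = 29.40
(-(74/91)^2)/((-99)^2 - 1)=-1369/20288450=-0.00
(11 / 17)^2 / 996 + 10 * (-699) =-2012029439 / 287844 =-6990.00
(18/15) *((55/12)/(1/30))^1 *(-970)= -160050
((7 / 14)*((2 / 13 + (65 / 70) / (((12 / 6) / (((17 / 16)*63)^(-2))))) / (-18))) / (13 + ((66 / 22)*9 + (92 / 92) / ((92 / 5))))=-73919194 / 692357388723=-0.00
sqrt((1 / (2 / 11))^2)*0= 0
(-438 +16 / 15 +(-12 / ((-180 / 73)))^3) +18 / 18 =-1082258 / 3375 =-320.67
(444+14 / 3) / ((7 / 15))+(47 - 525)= 3384 / 7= 483.43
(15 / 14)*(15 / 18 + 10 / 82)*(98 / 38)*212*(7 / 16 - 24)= -164343725 / 12464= -13185.47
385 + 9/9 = 386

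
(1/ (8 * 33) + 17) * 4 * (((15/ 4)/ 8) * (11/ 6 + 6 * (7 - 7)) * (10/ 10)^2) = 22445/ 384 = 58.45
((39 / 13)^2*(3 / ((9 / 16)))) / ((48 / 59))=59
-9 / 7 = -1.29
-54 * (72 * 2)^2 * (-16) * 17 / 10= 152285184 / 5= 30457036.80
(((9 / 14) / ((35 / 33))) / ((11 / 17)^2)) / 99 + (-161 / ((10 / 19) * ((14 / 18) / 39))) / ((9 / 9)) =-454715328 / 29645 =-15338.69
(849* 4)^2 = 11532816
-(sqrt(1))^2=-1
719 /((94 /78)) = 28041 /47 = 596.62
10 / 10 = 1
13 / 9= 1.44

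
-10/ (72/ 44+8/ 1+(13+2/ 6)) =-165/ 379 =-0.44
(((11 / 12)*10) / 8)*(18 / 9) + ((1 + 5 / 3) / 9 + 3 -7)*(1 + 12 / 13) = -13565 / 2808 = -4.83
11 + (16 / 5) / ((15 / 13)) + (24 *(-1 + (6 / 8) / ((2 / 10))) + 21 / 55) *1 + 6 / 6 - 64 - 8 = 7553 / 825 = 9.16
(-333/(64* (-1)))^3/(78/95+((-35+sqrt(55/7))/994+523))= 2833967565547817265/10537943156677148672 - 777600795825* sqrt(385)/10537943156677148672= 0.27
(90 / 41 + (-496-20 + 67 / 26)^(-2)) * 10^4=160376498060000 / 7306027841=21951.26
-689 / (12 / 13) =-8957 / 12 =-746.42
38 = 38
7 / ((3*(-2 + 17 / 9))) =-21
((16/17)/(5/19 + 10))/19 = 16/3315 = 0.00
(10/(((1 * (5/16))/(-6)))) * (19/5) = -3648/5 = -729.60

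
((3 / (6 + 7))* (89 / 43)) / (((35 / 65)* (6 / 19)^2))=32129 / 3612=8.90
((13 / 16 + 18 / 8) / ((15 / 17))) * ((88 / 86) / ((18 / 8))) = 9163 / 5805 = 1.58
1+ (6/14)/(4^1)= 31/28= 1.11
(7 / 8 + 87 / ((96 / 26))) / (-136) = -23 / 128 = -0.18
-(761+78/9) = -769.67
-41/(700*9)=-41/6300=-0.01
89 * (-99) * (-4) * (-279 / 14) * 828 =-4070893464 / 7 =-581556209.14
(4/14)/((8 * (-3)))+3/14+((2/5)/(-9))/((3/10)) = 41/756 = 0.05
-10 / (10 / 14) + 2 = -12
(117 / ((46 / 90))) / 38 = 5265 / 874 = 6.02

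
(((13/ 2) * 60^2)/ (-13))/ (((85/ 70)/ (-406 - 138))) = 806400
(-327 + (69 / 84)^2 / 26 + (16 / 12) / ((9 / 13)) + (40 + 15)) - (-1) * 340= 38499275 / 550368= 69.95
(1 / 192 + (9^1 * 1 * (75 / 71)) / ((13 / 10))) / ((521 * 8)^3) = 1296923 / 12831755049664512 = 0.00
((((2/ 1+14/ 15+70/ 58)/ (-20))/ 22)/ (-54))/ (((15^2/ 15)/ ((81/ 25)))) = 1801/ 47850000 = 0.00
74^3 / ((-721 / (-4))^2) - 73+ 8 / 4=-30425127 / 519841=-58.53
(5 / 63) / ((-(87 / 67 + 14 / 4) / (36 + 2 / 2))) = -24790 / 40509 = -0.61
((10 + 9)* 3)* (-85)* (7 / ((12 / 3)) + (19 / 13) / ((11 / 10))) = -8532045 / 572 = -14916.16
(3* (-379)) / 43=-1137 / 43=-26.44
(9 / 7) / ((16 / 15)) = 1.21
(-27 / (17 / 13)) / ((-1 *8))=351 / 136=2.58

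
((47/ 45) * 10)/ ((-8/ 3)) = -47/ 12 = -3.92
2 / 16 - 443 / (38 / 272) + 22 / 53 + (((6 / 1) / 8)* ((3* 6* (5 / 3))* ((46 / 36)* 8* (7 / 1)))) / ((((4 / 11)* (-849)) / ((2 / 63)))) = -195167451281 / 61555896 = -3170.57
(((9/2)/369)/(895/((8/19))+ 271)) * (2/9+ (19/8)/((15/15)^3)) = 17/1286334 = 0.00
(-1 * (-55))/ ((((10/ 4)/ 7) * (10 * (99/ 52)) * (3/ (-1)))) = -364/ 135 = -2.70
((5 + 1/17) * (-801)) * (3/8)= -103329/68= -1519.54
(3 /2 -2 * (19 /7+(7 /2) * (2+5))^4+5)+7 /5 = -105357820889 /96040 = -1097020.21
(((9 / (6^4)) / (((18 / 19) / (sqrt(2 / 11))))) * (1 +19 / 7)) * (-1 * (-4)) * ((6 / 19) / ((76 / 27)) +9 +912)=2881853 * sqrt(22) / 316008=42.77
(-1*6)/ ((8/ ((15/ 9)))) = -5/ 4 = -1.25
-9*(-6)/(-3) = -18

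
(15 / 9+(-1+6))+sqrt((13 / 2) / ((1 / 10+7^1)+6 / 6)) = sqrt(65) / 9+20 / 3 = 7.56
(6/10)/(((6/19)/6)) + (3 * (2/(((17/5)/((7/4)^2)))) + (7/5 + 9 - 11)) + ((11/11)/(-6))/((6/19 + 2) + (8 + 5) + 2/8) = 39080591/2413320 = 16.19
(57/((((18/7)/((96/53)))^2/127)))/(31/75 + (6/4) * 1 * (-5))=-1513433600/2985967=-506.85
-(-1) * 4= 4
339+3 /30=3391 /10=339.10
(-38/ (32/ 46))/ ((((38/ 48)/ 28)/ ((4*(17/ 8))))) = -16422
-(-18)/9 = 2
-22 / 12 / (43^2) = -11 / 11094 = -0.00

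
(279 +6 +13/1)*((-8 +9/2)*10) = -10430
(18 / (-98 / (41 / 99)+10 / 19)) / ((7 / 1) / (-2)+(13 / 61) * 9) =427671 / 8874526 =0.05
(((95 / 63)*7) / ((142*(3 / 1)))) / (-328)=-95 / 1257552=-0.00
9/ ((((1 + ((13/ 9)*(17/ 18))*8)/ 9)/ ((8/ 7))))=52488/ 6755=7.77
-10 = -10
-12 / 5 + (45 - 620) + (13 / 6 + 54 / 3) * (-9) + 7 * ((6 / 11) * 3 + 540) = 333581 / 110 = 3032.55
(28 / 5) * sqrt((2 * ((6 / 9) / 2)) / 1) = 28 * sqrt(6) / 15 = 4.57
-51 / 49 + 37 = 1762 / 49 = 35.96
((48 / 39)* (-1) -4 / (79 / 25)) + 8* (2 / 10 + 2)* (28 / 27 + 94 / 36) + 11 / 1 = 10080991 / 138645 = 72.71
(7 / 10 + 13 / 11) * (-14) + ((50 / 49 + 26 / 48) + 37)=790171 / 64680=12.22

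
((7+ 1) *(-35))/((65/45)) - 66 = -3378/13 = -259.85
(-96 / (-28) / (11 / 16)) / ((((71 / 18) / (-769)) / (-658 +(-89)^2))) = -38605227264 / 5467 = -7061501.24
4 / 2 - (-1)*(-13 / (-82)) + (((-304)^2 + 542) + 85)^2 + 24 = 709873989763 / 82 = 8656999875.16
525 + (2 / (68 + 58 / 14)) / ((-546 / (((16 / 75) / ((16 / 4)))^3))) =4362134765561 / 8308828125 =525.00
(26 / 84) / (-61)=-0.01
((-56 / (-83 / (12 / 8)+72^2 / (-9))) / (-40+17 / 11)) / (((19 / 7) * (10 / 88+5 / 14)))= -664048 / 367866885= -0.00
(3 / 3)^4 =1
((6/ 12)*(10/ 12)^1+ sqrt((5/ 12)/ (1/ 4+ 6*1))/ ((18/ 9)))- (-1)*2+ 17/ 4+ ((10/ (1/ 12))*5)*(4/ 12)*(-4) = -2380/ 3+ sqrt(15)/ 30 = -793.20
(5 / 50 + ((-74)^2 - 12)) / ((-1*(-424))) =54641 / 4240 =12.89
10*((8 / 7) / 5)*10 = 160 / 7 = 22.86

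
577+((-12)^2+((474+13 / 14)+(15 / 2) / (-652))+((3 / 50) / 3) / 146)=19922306357 / 16658600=1195.92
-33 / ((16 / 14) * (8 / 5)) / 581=-165 / 5312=-0.03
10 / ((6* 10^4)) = 1 / 6000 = 0.00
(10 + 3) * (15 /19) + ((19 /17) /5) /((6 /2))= 50086 /4845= 10.34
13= 13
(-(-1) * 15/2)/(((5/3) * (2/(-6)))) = -27/2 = -13.50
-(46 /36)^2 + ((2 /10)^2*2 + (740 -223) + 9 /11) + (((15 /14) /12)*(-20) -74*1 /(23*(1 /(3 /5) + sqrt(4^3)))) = 213889179607 /416007900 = 514.15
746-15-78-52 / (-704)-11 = 113005 / 176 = 642.07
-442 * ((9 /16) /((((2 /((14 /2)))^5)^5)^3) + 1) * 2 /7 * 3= -14391598647477869710652527106116647383223013430521572316420369443225 /1057810092162800527867904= -13605087296957792984469730000000000000000000.00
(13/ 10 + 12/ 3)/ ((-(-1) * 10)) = 53/ 100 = 0.53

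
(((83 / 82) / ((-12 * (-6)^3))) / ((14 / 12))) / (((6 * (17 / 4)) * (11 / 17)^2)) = 1411 / 45006192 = 0.00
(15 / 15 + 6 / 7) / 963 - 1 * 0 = 13 / 6741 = 0.00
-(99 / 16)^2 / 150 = -3267 / 12800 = -0.26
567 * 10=5670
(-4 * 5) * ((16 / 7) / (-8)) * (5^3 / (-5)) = -1000 / 7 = -142.86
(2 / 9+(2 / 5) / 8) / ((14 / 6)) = 7 / 60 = 0.12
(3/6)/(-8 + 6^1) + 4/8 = 1/4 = 0.25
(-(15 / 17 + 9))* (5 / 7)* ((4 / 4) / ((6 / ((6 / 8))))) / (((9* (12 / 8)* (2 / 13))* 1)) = -65 / 153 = -0.42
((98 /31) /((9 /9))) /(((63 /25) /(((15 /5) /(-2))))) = -1.88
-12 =-12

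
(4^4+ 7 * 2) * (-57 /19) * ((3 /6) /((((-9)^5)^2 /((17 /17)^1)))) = -5 /43046721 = -0.00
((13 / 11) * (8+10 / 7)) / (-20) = -39 / 70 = -0.56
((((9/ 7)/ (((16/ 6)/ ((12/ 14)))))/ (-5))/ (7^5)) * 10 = -0.00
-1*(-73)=73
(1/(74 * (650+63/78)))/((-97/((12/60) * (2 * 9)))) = -234/303647345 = -0.00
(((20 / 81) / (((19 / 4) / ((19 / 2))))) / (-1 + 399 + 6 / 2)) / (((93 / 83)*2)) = 1660 / 3020733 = 0.00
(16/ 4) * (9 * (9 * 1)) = 324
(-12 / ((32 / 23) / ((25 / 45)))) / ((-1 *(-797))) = -115 / 19128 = -0.01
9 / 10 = 0.90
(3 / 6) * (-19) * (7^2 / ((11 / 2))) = -931 / 11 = -84.64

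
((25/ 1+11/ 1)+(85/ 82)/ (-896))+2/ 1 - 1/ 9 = 25053187/ 661248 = 37.89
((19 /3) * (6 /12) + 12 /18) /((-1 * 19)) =-23 /114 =-0.20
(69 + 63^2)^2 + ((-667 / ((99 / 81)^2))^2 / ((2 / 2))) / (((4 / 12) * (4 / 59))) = 1471560283449 / 58564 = 25127386.85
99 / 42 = 33 / 14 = 2.36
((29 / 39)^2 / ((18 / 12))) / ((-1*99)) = -1682 / 451737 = -0.00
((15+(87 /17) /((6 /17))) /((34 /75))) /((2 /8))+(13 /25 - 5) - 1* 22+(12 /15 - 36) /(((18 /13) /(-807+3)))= 26358433 /1275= 20673.28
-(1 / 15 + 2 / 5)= -7 / 15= -0.47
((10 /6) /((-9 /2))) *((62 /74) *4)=-1.24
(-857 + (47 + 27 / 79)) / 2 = -63963 / 158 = -404.83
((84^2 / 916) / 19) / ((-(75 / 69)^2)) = -933156 / 2719375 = -0.34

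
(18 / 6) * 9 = 27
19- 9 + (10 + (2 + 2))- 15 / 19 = 441 / 19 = 23.21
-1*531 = -531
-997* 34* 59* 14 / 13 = -27999748 / 13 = -2153826.77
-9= -9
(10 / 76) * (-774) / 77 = -1935 / 1463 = -1.32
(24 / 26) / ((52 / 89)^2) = 23763 / 8788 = 2.70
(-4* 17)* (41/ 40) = -697/ 10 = -69.70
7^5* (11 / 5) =184877 / 5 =36975.40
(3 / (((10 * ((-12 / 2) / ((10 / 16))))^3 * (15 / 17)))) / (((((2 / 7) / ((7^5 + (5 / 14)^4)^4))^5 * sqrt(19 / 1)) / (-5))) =2694661299119166714418626723493585914840930307113165185447729874058096923929416172521741298961373124914372629768554023870594009429591476098382769531776261256804819680606214281617 * sqrt(19) / 1568447305930601011109401169686510604229954750247597480515251742133895739979394619327446079504384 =7488779664778989046859669000000000000000000000000000000000000000000000000000000000.00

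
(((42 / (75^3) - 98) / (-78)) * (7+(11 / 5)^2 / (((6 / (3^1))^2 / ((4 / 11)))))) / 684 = 106804579 / 7815234375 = 0.01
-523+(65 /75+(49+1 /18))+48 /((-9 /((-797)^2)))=-304942897 /90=-3388254.41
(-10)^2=100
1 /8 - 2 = -15 /8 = -1.88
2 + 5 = 7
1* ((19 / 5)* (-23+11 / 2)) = -133 / 2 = -66.50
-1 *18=-18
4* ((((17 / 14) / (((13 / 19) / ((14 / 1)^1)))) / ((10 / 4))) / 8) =323 / 65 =4.97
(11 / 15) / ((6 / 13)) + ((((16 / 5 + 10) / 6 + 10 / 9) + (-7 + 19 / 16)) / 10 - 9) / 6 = 0.05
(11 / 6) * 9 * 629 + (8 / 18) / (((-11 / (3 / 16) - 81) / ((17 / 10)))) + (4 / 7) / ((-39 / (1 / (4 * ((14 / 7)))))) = 1978607752 / 190645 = 10378.49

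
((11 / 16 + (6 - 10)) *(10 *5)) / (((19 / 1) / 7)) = -9275 / 152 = -61.02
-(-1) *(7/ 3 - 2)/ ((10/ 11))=11/ 30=0.37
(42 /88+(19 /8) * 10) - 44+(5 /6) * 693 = 6135 /11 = 557.73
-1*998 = -998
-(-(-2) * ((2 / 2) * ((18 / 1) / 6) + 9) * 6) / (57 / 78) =-3744 / 19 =-197.05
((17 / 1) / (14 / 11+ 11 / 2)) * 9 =3366 / 149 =22.59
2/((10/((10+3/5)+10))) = 103/25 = 4.12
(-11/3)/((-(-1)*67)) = -11/201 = -0.05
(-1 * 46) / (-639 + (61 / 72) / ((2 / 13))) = 6624 / 91223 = 0.07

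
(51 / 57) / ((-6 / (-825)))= 4675 / 38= 123.03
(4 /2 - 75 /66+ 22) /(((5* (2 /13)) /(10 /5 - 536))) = -15871.94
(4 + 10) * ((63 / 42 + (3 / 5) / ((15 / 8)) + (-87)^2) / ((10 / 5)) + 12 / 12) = 2650487 / 50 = 53009.74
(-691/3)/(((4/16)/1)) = -2764/3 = -921.33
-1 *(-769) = 769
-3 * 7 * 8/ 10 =-16.80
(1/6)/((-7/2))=-1/21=-0.05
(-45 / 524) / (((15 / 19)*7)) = -57 / 3668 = -0.02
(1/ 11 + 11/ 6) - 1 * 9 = -467/ 66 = -7.08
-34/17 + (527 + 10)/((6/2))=177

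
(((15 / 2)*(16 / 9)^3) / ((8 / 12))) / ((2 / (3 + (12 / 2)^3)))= 186880 / 27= 6921.48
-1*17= -17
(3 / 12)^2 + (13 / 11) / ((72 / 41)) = 1165 / 1584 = 0.74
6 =6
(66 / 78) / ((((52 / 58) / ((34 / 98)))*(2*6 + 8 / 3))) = 1479 / 66248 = 0.02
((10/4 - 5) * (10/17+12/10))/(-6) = 38/51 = 0.75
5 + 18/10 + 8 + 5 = 99/5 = 19.80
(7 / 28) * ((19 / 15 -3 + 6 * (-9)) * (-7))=1463 / 15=97.53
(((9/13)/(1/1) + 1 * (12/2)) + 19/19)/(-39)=-100/507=-0.20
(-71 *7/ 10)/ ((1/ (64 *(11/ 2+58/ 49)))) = -148816/ 7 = -21259.43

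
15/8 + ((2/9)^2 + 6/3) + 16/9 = 3695/648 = 5.70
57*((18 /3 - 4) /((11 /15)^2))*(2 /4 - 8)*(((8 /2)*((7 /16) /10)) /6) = -89775 /1936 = -46.37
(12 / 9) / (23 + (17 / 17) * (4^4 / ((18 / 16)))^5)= 78732 / 36028797020322095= 0.00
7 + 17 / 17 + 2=10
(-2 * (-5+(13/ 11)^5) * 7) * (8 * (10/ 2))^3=388829952000/ 161051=2414328.08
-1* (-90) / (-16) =-45 / 8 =-5.62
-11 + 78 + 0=67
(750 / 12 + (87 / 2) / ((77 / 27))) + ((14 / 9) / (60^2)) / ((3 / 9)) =32330339 / 415800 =77.75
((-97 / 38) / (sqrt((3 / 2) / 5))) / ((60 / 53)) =-5141 * sqrt(30) / 6840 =-4.12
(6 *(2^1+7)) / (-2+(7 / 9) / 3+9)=729 / 98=7.44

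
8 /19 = 0.42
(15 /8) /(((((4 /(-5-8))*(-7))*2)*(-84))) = -65 /12544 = -0.01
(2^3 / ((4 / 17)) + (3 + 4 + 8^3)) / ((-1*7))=-79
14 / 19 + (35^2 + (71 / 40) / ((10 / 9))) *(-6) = -27963623 / 3800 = -7358.85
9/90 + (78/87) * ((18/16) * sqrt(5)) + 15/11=161/110 + 117 * sqrt(5)/116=3.72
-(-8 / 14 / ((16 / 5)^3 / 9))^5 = 1802032470703125 / 18922999734303981568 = 0.00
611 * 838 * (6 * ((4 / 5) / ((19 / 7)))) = 905463.41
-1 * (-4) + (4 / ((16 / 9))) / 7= 121 / 28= 4.32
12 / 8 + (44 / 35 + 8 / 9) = 2297 / 630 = 3.65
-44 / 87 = -0.51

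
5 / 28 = 0.18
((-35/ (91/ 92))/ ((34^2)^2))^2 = 13225/ 18862448120464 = 0.00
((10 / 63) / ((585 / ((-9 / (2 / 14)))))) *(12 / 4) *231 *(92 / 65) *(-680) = 1926848 / 169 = 11401.47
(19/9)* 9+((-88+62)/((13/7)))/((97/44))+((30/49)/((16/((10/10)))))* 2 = 241947/19012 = 12.73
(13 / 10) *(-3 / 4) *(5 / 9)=-13 / 24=-0.54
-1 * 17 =-17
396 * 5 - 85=1895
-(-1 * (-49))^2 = -2401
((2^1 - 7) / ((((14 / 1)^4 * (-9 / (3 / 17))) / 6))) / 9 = 5 / 2938824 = 0.00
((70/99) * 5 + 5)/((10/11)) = 169/18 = 9.39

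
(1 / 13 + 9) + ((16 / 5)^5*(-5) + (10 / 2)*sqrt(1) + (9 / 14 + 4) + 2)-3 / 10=-94259041 / 56875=-1657.30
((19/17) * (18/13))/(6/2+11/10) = 3420/9061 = 0.38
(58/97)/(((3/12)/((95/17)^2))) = 2093800/28033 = 74.69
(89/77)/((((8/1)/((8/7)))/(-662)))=-58918/539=-109.31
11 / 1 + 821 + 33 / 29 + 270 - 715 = 11256 / 29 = 388.14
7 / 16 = 0.44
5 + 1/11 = 56/11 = 5.09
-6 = -6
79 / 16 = 4.94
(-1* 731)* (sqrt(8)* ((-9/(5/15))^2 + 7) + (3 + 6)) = -1076032* sqrt(2) - 6579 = -1528318.05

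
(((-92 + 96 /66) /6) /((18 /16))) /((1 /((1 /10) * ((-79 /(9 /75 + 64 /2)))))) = 262280 /79497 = 3.30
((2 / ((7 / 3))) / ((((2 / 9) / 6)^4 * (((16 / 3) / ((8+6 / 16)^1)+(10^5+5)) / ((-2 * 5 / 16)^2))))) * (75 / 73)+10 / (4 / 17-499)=5038818081660655 / 2786994109672864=1.81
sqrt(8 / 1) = 2.83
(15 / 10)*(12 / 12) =3 / 2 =1.50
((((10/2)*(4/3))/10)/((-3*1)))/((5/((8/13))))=-16/585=-0.03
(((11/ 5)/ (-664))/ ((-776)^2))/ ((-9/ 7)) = 77/ 17993018880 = 0.00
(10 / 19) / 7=10 / 133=0.08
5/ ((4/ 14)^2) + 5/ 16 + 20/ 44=10915/ 176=62.02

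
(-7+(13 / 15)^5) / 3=-2.17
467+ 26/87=40655/87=467.30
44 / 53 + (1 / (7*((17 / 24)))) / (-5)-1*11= -321977 / 31535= -10.21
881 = 881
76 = 76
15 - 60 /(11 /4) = -75 /11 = -6.82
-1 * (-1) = 1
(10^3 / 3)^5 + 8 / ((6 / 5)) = 4115226337455.23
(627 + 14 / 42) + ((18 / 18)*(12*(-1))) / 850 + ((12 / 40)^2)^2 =319936931 / 510000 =627.33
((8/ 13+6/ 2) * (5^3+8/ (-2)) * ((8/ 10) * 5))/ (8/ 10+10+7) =113740/ 1157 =98.31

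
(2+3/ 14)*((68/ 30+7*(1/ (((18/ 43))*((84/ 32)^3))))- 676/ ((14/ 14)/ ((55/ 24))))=-5706458393/ 1666980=-3423.23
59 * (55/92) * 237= 769065/92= 8359.40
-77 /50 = -1.54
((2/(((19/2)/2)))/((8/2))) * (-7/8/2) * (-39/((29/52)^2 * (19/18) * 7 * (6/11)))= 1.43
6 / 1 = 6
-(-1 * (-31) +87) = -118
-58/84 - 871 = -36611/42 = -871.69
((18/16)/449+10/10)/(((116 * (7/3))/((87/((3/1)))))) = 10803/100576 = 0.11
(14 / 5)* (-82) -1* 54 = -1418 / 5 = -283.60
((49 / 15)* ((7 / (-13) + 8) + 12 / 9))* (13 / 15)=16807 / 675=24.90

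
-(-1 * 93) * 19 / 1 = 1767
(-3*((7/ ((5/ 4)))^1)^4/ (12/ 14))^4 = 21419073388872909199507456/ 152587890625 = 140372039361317.50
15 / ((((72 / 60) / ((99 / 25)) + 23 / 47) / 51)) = 1186515 / 1229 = 965.43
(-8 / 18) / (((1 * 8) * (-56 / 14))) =1 / 72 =0.01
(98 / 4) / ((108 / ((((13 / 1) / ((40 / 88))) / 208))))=539 / 17280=0.03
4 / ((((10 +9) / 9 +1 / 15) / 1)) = 90 / 49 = 1.84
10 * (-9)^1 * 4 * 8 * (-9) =25920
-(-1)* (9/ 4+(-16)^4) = 262153/ 4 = 65538.25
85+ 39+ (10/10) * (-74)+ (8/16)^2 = 201/4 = 50.25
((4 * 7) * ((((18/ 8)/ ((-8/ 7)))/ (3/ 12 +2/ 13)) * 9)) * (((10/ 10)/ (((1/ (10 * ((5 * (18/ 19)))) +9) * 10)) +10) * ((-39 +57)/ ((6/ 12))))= -3594689280/ 8119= -442750.25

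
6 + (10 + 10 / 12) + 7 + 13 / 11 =1651 / 66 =25.02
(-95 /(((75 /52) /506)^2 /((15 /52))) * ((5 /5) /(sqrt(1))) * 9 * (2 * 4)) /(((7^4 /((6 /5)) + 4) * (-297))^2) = -126464 /184632075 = -0.00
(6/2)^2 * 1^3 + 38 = 47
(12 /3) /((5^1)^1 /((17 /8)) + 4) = 17 /27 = 0.63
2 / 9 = 0.22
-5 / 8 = -0.62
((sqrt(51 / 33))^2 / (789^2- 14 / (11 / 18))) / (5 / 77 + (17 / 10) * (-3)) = -13090 / 26547676083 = -0.00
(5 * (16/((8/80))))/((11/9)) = 7200/11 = 654.55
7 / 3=2.33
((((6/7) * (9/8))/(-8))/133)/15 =-9/148960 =-0.00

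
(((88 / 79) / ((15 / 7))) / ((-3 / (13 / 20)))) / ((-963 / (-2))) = -4004 / 17117325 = -0.00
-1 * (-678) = 678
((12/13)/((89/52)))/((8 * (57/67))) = 134/1691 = 0.08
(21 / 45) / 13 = 7 / 195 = 0.04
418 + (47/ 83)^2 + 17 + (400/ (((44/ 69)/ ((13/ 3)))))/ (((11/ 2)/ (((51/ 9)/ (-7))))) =616908484/ 17504949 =35.24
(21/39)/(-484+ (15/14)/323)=-31654/28452229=-0.00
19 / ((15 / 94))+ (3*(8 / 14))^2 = 89674 / 735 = 122.01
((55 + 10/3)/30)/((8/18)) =35/8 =4.38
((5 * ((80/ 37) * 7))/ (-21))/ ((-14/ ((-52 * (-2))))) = 20800/ 777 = 26.77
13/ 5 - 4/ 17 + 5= 626/ 85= 7.36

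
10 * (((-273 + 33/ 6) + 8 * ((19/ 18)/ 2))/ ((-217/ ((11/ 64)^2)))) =409585/ 1142784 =0.36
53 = 53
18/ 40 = 9/ 20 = 0.45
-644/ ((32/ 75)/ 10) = -60375/ 4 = -15093.75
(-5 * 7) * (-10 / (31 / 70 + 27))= 24500 / 1921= 12.75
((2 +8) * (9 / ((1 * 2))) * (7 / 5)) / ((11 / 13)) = 819 / 11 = 74.45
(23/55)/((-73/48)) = -1104/4015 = -0.27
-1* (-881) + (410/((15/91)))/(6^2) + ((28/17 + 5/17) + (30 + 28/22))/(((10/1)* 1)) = 24068936/25245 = 953.41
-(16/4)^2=-16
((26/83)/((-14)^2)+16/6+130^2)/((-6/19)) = -7836719309/146412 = -53525.12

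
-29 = -29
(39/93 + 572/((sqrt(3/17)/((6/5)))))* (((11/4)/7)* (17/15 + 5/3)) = 143/310 + 6292* sqrt(51)/25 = 1797.82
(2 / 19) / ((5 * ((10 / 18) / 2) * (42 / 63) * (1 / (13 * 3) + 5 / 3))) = 351 / 5225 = 0.07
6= 6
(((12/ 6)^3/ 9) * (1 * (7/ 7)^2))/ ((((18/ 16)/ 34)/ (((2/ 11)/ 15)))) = 4352/ 13365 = 0.33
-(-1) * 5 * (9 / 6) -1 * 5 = 5 / 2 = 2.50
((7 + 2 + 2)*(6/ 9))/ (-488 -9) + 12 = 17870/ 1491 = 11.99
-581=-581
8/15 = 0.53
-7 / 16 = -0.44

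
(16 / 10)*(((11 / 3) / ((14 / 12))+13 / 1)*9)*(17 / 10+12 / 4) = 191196 / 175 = 1092.55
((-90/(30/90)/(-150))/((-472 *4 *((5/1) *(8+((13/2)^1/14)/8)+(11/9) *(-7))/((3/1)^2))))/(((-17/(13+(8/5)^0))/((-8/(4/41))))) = -5858244/320844655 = -0.02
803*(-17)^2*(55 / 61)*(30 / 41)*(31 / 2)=5935113525 / 2501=2373096.17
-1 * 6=-6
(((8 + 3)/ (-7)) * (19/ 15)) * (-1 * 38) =7942/ 105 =75.64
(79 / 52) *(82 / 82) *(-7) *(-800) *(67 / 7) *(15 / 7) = 15879000 / 91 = 174494.51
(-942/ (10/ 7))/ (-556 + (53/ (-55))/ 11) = 398937/ 336433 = 1.19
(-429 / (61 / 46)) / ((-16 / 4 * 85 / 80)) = 78936 / 1037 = 76.12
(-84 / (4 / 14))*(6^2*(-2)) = 21168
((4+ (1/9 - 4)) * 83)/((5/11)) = 913/45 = 20.29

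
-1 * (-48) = 48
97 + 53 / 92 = 8977 / 92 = 97.58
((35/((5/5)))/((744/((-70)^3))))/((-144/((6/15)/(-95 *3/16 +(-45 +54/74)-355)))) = -22209250/206666181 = -0.11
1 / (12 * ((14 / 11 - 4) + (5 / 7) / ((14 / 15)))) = -539 / 12690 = -0.04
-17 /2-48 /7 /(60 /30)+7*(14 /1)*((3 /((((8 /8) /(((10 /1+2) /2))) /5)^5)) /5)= 20003759833 /14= 1428839988.07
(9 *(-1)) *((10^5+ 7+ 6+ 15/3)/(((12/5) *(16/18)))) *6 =-20253645/8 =-2531705.62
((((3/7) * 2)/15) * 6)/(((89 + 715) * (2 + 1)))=1/7035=0.00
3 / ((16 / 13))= 39 / 16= 2.44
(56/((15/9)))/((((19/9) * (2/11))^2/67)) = 27580014/1805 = 15279.79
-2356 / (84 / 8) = -4712 / 21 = -224.38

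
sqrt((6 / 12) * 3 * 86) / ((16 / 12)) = 3 * sqrt(129) / 4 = 8.52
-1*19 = -19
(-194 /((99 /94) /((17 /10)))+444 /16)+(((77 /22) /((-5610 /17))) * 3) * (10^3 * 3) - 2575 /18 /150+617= 698539 /2970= 235.20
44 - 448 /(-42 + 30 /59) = 8384 /153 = 54.80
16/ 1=16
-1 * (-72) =72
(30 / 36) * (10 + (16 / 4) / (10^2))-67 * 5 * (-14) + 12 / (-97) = 13671887 / 2910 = 4698.24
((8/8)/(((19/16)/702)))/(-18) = -624/19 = -32.84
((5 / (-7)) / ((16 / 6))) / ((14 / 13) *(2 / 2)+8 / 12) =-585 / 3808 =-0.15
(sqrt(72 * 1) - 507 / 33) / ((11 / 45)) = -7605 / 121+270 * sqrt(2) / 11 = -28.14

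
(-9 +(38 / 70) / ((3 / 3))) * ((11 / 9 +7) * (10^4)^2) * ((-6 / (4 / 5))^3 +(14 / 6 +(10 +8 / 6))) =536483720000000 / 189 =2838538201058.20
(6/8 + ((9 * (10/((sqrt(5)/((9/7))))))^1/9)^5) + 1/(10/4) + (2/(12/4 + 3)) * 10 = 269/60 + 47239200 * sqrt(5)/16807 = 6289.37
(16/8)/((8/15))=15/4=3.75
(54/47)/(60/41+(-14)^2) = 1107/190256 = 0.01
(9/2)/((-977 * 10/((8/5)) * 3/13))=-78/24425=-0.00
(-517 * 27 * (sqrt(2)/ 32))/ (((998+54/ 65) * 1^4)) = -907335 * sqrt(2)/ 2077568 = -0.62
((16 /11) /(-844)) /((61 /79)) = -0.00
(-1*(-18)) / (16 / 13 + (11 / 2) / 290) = 15080 / 1047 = 14.40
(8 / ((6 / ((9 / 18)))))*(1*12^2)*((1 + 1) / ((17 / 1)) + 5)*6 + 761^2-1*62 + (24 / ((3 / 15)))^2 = 10138915 / 17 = 596406.76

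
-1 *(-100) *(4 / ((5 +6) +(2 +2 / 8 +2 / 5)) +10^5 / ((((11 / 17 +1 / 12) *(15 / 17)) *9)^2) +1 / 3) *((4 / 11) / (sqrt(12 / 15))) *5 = 486528806017000 *sqrt(5) / 1800079281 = 604368.65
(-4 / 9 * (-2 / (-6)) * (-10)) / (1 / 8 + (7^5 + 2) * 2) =64 / 1452303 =0.00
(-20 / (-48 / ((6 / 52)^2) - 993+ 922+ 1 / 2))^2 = 576 / 19456921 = 0.00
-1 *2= -2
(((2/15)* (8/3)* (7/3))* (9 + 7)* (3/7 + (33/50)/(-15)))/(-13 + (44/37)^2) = -117931136/267654375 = -0.44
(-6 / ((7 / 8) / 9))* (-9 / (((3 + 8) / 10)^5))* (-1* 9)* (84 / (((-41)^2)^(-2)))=-118654834694400000 / 161051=-736753169458.12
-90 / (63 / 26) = -260 / 7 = -37.14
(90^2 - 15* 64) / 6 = 1190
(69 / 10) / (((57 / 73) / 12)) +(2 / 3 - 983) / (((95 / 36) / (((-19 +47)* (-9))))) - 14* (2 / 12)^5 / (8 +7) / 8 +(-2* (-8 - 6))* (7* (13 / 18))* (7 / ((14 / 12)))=840040222331 / 8864640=94763.04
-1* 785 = -785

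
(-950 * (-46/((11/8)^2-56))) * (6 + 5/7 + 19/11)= -1817920000/266651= -6817.60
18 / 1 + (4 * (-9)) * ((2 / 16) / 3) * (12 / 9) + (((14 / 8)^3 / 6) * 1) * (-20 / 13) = 18253 / 1248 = 14.63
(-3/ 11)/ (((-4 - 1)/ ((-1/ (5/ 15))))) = -9/ 55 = -0.16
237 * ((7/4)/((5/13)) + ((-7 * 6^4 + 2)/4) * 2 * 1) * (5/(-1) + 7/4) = 279166329/80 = 3489579.11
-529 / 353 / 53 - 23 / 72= -468395 / 1347048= -0.35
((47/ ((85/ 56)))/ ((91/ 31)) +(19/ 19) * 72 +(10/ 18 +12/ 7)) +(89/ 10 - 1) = 92.72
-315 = -315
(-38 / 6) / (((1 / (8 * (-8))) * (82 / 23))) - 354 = -29558 / 123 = -240.31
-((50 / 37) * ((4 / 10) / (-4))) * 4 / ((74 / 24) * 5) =48 / 1369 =0.04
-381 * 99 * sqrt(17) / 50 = -37719 * sqrt(17) / 50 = -3110.39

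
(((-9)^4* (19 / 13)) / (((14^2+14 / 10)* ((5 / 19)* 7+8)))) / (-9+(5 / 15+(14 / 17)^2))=-201324285 / 325847522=-0.62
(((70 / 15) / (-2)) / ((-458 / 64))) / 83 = 224 / 57021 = 0.00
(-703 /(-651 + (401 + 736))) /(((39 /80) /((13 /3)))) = -28120 /2187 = -12.86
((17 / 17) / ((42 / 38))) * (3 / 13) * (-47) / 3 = -3.27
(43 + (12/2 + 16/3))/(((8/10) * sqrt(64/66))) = 68.97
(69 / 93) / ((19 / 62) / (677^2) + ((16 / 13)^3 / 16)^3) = 223576081283874982 / 476949532676055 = 468.76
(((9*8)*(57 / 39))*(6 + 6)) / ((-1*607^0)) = -16416 / 13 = -1262.77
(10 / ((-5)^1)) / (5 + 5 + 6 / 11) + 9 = 511 / 58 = 8.81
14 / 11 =1.27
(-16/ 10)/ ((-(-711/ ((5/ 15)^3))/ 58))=-0.00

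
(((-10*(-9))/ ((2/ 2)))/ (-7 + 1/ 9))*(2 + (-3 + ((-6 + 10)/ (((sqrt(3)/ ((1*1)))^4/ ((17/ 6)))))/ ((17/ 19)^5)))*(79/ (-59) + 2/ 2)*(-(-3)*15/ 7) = 36411268500/ 1069319363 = 34.05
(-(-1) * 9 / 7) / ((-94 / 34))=-153 / 329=-0.47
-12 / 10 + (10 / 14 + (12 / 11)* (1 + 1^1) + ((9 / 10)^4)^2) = 16374597517 / 7700000000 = 2.13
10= 10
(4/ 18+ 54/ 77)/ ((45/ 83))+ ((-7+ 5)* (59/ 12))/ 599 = 12604891/ 7471926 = 1.69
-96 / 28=-24 / 7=-3.43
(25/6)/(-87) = -25/522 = -0.05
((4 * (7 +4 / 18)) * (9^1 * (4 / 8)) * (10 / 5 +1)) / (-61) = -390 / 61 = -6.39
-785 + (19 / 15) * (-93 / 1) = -902.80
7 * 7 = 49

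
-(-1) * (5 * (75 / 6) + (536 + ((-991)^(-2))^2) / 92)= 6062740707266447 / 88732444331612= 68.33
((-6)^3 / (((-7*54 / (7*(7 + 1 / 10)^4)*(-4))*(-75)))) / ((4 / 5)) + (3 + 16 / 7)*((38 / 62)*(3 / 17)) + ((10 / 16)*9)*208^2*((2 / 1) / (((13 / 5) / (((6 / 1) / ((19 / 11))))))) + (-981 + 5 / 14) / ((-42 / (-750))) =186286566081630797 / 294382200000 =632805.13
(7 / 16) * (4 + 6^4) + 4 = 2291 / 4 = 572.75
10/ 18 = 5/ 9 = 0.56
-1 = -1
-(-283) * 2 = 566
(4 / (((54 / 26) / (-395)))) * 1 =-20540 / 27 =-760.74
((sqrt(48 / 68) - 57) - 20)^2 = 5800.32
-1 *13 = -13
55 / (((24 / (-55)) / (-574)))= 868175 / 12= 72347.92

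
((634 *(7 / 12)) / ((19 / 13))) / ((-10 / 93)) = -894257 / 380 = -2353.31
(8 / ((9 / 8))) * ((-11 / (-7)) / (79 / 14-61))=-1408 / 6975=-0.20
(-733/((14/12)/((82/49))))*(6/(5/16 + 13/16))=-1923392/343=-5607.56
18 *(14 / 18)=14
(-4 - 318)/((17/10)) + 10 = -3050/17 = -179.41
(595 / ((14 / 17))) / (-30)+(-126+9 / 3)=-147.08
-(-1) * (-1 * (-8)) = 8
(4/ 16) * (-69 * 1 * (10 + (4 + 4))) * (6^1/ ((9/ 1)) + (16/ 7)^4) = -20845935/ 2401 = -8682.19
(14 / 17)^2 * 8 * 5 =7840 / 289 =27.13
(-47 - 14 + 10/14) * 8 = -3376/7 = -482.29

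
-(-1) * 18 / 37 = 18 / 37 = 0.49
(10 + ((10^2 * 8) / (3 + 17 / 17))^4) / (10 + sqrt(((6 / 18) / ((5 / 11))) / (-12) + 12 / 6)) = 2880000018000 / 17651-9600000060 * sqrt(1745) / 17651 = 140444015.80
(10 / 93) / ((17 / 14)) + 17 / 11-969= -16823462 / 17391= -967.37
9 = 9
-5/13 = -0.38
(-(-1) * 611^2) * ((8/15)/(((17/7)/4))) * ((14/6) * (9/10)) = 292683664/425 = 688667.44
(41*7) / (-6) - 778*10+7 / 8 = -187847 / 24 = -7826.96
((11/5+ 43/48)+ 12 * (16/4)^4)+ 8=739943/240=3083.10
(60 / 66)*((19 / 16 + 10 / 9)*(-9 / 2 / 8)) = -1655 / 1408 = -1.18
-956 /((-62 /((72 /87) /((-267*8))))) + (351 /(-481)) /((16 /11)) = -0.51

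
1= 1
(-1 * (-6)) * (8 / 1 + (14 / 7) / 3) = 52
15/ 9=1.67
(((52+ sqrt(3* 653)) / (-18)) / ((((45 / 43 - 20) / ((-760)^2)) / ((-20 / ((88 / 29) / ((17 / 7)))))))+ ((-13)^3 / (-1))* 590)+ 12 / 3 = -3061135600* sqrt(1959) / 112959 - 12757754794 / 112959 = -1312382.62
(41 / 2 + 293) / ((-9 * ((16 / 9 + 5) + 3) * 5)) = -57 / 80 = -0.71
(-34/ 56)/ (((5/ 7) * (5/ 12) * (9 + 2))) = -51/ 275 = -0.19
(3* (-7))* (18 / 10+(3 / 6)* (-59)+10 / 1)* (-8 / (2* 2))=-3717 / 5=-743.40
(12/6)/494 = 0.00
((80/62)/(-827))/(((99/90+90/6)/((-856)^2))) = -293094400/4127557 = -71.01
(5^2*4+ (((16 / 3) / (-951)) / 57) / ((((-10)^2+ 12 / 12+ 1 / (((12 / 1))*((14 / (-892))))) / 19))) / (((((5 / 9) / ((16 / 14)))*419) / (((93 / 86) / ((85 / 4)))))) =1706171268288 / 68288365363225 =0.02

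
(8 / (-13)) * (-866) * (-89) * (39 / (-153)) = 616592 / 51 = 12090.04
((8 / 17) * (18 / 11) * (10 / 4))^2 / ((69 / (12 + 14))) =1123200 / 804287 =1.40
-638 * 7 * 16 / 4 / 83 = -17864 / 83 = -215.23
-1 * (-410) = 410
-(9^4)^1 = -6561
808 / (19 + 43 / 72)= 58176 / 1411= 41.23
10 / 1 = 10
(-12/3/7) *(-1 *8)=32/7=4.57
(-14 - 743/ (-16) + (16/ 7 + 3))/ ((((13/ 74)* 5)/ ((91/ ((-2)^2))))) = 977.03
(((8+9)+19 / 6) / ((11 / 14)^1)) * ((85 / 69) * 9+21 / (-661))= 4313848 / 15203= 283.75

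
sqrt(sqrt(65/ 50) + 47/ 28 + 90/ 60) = 2.08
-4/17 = -0.24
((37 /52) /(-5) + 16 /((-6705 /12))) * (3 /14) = -19867 /542360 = -0.04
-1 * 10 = -10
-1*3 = -3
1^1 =1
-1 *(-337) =337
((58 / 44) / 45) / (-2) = -29 / 1980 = -0.01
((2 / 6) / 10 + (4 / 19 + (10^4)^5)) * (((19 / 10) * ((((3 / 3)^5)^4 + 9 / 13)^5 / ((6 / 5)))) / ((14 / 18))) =36719628000000000000089544356 / 12995255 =2825618119844512477830.53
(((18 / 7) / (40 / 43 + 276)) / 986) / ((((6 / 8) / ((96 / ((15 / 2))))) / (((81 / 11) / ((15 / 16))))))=3566592 / 2825247425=0.00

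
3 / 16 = 0.19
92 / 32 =23 / 8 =2.88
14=14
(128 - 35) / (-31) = -3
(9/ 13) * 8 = 72/ 13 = 5.54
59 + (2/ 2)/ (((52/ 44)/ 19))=976/ 13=75.08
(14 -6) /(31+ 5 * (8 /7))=56 /257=0.22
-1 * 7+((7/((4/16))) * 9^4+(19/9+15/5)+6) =1653409/9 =183712.11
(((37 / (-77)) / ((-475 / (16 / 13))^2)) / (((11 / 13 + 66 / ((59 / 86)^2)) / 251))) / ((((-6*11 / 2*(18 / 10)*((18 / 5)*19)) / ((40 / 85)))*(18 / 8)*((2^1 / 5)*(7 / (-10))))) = -132415680512 / 125481644565412358223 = -0.00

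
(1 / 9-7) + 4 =-26 / 9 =-2.89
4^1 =4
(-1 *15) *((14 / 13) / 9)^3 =-13720 / 533871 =-0.03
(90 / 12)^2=225 / 4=56.25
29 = 29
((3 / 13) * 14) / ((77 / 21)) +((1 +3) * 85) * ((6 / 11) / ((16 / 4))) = 6756 / 143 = 47.24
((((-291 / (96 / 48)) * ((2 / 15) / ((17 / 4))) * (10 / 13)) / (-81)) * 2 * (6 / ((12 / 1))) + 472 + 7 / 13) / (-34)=-8459687 / 608634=-13.90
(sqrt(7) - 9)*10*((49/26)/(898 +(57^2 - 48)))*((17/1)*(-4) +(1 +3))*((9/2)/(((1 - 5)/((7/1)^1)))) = -1111320/53287 +123480*sqrt(7)/53287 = -14.72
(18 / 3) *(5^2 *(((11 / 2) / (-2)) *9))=-7425 / 2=-3712.50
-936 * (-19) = 17784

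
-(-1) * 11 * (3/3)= 11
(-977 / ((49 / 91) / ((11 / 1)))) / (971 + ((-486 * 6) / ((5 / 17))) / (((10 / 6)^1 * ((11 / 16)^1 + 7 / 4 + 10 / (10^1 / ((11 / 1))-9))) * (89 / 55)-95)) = -33844291195 / 1829757377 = -18.50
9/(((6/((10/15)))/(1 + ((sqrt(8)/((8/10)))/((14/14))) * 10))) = 1 + 25 * sqrt(2) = 36.36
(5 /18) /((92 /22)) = 55 /828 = 0.07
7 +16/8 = 9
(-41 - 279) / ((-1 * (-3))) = -106.67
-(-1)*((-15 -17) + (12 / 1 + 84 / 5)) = -16 / 5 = -3.20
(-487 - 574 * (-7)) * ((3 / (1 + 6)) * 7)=10593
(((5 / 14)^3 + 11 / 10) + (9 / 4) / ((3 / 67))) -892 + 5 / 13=-149861609 / 178360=-840.22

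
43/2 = 21.50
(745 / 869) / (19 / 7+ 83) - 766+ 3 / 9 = -79842677 / 104280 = -765.66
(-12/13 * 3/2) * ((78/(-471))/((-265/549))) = -19764/41605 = -0.48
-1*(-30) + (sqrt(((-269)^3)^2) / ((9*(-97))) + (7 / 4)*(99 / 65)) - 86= -5073034231 / 226980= -22350.14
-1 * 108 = -108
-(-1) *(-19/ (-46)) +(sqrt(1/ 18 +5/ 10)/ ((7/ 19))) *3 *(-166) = 19/ 46 - 3154 *sqrt(5)/ 7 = -1007.10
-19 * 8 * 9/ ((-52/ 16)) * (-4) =-21888/ 13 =-1683.69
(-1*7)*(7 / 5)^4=-16807 / 625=-26.89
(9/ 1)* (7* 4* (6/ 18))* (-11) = -924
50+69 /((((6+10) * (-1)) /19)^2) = 37709 /256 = 147.30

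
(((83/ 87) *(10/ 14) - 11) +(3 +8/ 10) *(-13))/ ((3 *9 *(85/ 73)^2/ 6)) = -1938082694/ 198001125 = -9.79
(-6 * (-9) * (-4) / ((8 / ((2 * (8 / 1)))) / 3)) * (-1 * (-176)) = -228096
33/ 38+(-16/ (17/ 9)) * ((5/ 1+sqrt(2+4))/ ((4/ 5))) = -33639/ 646-180 * sqrt(6)/ 17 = -78.01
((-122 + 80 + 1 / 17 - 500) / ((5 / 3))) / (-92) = 27639 / 7820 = 3.53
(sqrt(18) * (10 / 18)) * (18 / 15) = 2 * sqrt(2) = 2.83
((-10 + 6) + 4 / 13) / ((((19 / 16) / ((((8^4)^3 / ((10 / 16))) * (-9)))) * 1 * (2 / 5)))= 1899956092796928 / 247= 7692129930351.94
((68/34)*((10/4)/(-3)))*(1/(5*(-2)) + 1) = -3/2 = -1.50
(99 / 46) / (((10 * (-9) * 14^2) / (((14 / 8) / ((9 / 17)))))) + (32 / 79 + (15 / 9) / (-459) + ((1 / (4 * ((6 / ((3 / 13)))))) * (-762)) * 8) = -58.21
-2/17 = -0.12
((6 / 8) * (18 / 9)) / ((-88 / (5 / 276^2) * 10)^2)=0.00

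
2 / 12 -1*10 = -59 / 6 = -9.83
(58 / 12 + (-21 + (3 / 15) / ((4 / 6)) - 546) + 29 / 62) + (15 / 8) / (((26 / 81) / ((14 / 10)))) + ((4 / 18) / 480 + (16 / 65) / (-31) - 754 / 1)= -28447907 / 21762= -1307.23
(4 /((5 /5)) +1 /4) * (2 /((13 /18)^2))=2754 /169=16.30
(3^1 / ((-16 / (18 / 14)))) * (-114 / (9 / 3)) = 513 / 56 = 9.16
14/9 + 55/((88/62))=1451/36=40.31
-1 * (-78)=78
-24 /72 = -1 /3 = -0.33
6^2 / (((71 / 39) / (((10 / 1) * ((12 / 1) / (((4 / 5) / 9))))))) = 1895400 / 71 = 26695.77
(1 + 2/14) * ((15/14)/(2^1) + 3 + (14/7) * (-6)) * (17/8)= -4029/196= -20.56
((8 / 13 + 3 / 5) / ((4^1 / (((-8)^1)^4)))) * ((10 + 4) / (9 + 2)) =1132544 / 715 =1583.98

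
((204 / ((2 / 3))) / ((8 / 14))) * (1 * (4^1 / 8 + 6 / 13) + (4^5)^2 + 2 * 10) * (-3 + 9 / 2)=87597692973 / 104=842285509.36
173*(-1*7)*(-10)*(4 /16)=6055 /2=3027.50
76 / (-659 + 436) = -76 / 223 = -0.34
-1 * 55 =-55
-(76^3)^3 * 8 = -676725150772625408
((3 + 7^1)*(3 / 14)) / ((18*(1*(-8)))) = -5 / 336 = -0.01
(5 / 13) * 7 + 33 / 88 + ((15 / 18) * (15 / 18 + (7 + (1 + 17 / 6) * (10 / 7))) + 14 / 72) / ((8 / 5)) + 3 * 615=168816 / 91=1855.12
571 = 571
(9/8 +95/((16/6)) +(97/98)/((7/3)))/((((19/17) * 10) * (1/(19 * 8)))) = 867051/1715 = 505.57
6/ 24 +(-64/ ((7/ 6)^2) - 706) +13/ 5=-750.17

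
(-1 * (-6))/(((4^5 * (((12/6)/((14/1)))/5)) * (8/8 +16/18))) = 945/8704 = 0.11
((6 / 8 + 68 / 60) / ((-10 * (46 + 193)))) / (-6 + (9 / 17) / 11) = 0.00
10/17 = 0.59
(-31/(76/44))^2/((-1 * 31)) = -3751/361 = -10.39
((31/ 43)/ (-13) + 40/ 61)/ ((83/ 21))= 0.15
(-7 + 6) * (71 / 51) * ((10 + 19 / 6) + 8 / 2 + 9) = -11147 / 306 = -36.43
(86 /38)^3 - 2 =65789 /6859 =9.59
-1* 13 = -13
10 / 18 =5 / 9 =0.56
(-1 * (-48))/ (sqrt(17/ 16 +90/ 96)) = 24 * sqrt(2) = 33.94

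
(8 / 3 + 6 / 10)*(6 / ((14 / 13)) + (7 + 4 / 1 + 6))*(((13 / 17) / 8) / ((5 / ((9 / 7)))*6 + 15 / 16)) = 28756 / 99025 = 0.29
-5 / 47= -0.11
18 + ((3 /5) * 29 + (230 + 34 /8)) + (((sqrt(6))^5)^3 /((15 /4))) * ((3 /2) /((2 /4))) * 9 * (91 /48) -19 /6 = 15989 /60 + 19105632 * sqrt(6) /5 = 9360076.41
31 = 31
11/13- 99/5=-1232/65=-18.95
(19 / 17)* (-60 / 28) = -285 / 119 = -2.39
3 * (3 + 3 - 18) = -36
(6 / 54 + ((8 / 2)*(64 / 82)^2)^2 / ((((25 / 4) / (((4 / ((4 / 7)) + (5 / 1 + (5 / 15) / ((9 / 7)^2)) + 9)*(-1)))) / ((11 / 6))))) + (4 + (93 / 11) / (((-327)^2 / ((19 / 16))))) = -3533616549873256049 / 107688326396151600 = -32.81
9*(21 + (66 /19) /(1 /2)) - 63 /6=241.03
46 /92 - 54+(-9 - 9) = -143 /2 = -71.50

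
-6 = -6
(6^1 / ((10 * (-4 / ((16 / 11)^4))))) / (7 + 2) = -16384 / 219615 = -0.07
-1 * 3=-3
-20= -20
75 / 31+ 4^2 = 571 / 31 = 18.42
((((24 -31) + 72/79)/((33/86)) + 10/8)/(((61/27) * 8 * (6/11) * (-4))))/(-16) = -457287/19738624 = -0.02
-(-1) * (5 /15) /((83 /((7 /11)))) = 7 /2739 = 0.00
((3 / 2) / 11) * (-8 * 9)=-108 / 11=-9.82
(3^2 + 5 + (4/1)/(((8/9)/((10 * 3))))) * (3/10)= 447/10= 44.70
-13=-13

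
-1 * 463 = -463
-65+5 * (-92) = -525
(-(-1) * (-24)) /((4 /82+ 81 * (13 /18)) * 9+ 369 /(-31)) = -20336 /436407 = -0.05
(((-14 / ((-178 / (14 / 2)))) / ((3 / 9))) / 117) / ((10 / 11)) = 0.02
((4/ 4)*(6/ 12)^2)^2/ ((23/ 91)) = 91/ 368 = 0.25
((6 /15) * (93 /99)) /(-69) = -62 /11385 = -0.01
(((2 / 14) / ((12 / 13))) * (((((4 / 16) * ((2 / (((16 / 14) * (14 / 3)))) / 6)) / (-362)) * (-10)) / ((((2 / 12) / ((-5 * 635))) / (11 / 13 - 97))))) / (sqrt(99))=9921875 * sqrt(11) / 2675904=12.30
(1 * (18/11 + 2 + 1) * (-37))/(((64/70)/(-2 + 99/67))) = 2311575/23584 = 98.01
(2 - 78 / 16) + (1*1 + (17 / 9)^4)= 569753 / 52488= 10.85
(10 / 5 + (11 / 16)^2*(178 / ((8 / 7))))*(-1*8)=-77431 / 128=-604.93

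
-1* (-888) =888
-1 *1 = -1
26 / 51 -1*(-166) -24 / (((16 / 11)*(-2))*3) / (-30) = 339493 / 2040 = 166.42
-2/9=-0.22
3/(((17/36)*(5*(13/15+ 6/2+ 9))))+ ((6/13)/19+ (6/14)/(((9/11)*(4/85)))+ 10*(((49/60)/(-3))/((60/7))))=67003799683/6126676920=10.94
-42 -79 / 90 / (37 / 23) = -141677 / 3330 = -42.55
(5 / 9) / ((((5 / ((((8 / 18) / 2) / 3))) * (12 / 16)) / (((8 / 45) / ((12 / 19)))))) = 304 / 98415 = 0.00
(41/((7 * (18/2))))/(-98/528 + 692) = 3608/3835419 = 0.00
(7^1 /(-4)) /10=-7 /40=-0.18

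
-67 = -67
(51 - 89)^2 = 1444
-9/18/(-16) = 1/32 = 0.03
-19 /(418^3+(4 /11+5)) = -0.00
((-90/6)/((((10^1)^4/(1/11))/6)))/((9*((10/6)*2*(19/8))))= -3/261250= -0.00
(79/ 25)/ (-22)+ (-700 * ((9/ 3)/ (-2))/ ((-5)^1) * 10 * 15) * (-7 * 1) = 121274921/ 550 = 220499.86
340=340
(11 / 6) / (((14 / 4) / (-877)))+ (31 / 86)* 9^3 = -355063 / 1806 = -196.60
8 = 8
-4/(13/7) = -28/13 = -2.15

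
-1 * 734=-734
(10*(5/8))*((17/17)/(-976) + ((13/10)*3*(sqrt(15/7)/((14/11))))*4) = -25/3904 + 2145*sqrt(105)/196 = 112.13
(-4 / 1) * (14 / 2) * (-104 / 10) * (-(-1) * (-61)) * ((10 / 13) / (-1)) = 13664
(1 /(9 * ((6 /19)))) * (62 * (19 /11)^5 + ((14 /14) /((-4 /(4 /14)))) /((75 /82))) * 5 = 1531217967821 /913159170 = 1676.84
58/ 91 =0.64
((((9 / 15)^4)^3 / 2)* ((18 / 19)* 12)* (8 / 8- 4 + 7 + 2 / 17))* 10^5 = 25713241344 / 5046875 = 5094.88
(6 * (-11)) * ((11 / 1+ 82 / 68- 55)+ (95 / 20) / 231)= 671887 / 238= 2823.05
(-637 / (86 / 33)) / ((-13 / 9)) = 169.22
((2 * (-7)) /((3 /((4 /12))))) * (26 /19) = -364 /171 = -2.13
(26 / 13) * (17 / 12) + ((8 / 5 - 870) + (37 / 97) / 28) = -35262631 / 40740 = -865.55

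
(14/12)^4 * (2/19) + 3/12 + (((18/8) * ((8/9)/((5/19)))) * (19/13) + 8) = 15647639/800280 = 19.55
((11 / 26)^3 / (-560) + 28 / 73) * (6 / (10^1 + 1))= 826483551 / 3951787840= 0.21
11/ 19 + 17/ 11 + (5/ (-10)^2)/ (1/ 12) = 2847/ 1045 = 2.72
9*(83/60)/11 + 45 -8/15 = 45.60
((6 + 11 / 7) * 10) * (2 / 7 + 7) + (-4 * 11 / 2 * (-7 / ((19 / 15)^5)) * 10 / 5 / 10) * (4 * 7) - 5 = 98411676715 / 121328851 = 811.12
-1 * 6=-6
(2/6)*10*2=20/3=6.67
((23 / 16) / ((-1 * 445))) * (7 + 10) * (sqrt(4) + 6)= -391 / 890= -0.44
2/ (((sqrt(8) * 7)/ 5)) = 5 * sqrt(2)/ 14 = 0.51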